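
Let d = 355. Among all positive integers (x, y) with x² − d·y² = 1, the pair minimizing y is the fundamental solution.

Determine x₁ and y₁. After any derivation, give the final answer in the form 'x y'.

√355 = [18; 1,5,3,3,1,6,1,3,3,5,1,36, …], period ℓ=12 (even) → k=11
a_0=18:  p_0=18·1+0=18,  q_0=18·0+1=1
a_1=1:  p_1=1·18+1=19,  q_1=1·1+0=1
a_2=5:  p_2=5·19+18=113,  q_2=5·1+1=6
a_3=3:  p_3=3·113+19=358,  q_3=3·6+1=19
a_4=3:  p_4=3·358+113=1187,  q_4=3·19+6=63
a_5=1:  p_5=1·1187+358=1545,  q_5=1·63+19=82
…
a_7=1:  p_7=1·10457+1545=12002,  q_7=1·555+82=637
a_8=3:  p_8=3·12002+10457=46463,  q_8=3·637+555=2466
a_9=3:  p_9=3·46463+12002=151391,  q_9=3·2466+637=8035
a_10=5:  p_10=5·151391+46463=803418,  q_10=5·8035+2466=42641
a_11=1:  p_11=1·803418+151391=954809,  q_11=1·42641+8035=50676
fundamental: x₁=954809, y₁=50676  (since 911660226481 − 355·2568056976 = 1)

954809 50676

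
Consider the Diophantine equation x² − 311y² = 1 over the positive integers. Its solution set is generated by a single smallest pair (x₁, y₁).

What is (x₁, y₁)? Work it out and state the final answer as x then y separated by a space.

16883880 957397

[17; 1,1,1,2,1,…,1,1,34] for √311; ℓ=16 ⇒ convergent index 15
a_0=17:  p_0=17·1+0=17,  q_0=17·0+1=1
…
a_3=1:  p_3=1·35+18=53,  q_3=1·2+1=3
a_4=2:  p_4=2·53+35=141,  q_4=2·3+2=8
a_5=1:  p_5=1·141+53=194,  q_5=1·8+3=11
a_6=6:  p_6=6·194+141=1305,  q_6=6·11+8=74
a_7=3:  p_7=3·1305+194=4109,  q_7=3·74+11=233
a_8=17:  p_8=17·4109+1305=71158,  q_8=17·233+74=4035
a_9=3:  p_9=3·71158+4109=217583,  q_9=3·4035+233=12338
a_10=6:  p_10=6·217583+71158=1376656,  q_10=6·12338+4035=78063
a_11=1:  p_11=1·1376656+217583=1594239,  q_11=1·78063+12338=90401
a_12=2:  p_12=2·1594239+1376656=4565134,  q_12=2·90401+78063=258865
…
a_14=1:  p_14=1·6159373+4565134=10724507,  q_14=1·349266+258865=608131
a_15=1:  p_15=1·10724507+6159373=16883880,  q_15=1·608131+349266=957397
→ (16883880, 957397).  Check: 16883880²=285065403854400, 311·957397²=285065403854399, difference 1.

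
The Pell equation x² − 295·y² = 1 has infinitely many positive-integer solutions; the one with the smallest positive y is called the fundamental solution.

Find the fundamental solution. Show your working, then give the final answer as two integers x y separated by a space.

√295 = [17; 5,1,2,3,2,6,2,3,2,1,5,34, …], period ℓ=12 (even) → k=11
k=0  a_k=17  p_k/q_k = 17/1
k=1  a_k=5  p_k/q_k = 86/5
…
k=6  a_k=6  p_k/q_k = 14479/843
…
k=9  a_k=2  p_k/q_k = 247414/14405
k=10  a_k=1  p_k/q_k = 355517/20699
k=11  a_k=5  p_k/q_k = 2024999/117900
fundamental: x₁=2024999, y₁=117900  (since 4100620950001 − 295·13900410000 = 1)

2024999 117900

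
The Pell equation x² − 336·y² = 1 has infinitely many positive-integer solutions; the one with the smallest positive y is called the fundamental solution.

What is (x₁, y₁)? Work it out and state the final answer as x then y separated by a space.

55 3

√336 = [18; 3,36, …], period ℓ=2 (even) → k=1
a_0=18:  p_0=18·1+0=18,  q_0=18·0+1=1
a_1=3:  p_1=3·18+1=55,  q_1=3·1+0=3
fundamental: x₁=55, y₁=3  (since 3025 − 336·9 = 1)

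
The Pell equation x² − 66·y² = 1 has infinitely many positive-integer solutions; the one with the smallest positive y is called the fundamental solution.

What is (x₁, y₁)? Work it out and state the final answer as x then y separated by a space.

65 8

√66 → a₀=8, period (8,16); ℓ=2 even so k=1
step 0: (8, 1)  from 8·(1,0) + (0,1)
step 1: (65, 8)  from 8·(8,1) + (1,0)
(x₁, y₁) = (65, 8);  65² − 66·8² = 1 ✓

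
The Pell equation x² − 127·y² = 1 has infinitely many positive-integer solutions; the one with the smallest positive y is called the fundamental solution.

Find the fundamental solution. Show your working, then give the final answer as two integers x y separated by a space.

√127 → a₀=11, period (3,1,2,2,7,11,7,2,2,1,3,22); ℓ=12 even so k=11
i=0: a=11 ⇒ p=11, q=1
i=1: a=3 ⇒ p=34, q=3
i=2: a=1 ⇒ p=45, q=4
i=3: a=2 ⇒ p=124, q=11
…
i=6: a=11 ⇒ p=24218, q=2149
…
i=9: a=2 ⇒ p=906941, q=80478
i=10: a=1 ⇒ p=1274561, q=113099
i=11: a=3 ⇒ p=4730624, q=419775
fundamental: x₁=4730624, y₁=419775  (since 22378803429376 − 127·176211050625 = 1)

4730624 419775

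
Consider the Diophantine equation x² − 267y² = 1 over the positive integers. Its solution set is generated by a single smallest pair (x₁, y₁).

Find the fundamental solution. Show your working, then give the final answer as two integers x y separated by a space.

2402 147

d=267: √d = [16; 2,1,15,1,2,32] (ℓ=6, even), read p_5/q_5
i=0: a=16 ⇒ p=16, q=1
i=1: a=2 ⇒ p=33, q=2
i=2: a=1 ⇒ p=49, q=3
…
i=4: a=1 ⇒ p=817, q=50
i=5: a=2 ⇒ p=2402, q=147
fundamental: x₁=2402, y₁=147  (since 5769604 − 267·21609 = 1)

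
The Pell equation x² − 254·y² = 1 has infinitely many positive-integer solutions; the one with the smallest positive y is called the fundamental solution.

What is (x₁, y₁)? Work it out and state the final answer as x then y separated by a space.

255 16

d=254: √d = [15; 1,14,1,30] (ℓ=4, even), read p_3/q_3
step 0: (15, 1)  from 15·(1,0) + (0,1)
step 1: (16, 1)  from 1·(15,1) + (1,0)
step 2: (239, 15)  from 14·(16,1) + (15,1)
step 3: (255, 16)  from 1·(239,15) + (16,1)
→ (255, 16).  Check: 255²=65025, 254·16²=65024, difference 1.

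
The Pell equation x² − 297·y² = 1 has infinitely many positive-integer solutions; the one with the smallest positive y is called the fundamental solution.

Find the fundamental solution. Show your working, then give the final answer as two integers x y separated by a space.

48599 2820

d=297: √d = [17; 4,3,1,1,2,1,1,3,4,34] (ℓ=10, even), read p_9/q_9
step 0: (17, 1)  from 17·(1,0) + (0,1)
step 1: (69, 4)  from 4·(17,1) + (1,0)
step 2: (224, 13)  from 3·(69,4) + (17,1)
…
step 4: (517, 30)  from 1·(293,17) + (224,13)
step 5: (1327, 77)  from 2·(517,30) + (293,17)
step 6: (1844, 107)  from 1·(1327,77) + (517,30)
…
step 8: (11357, 659)  from 3·(3171,184) + (1844,107)
step 9: (48599, 2820)  from 4·(11357,659) + (3171,184)
(x₁, y₁) = (48599, 2820);  48599² − 297·2820² = 1 ✓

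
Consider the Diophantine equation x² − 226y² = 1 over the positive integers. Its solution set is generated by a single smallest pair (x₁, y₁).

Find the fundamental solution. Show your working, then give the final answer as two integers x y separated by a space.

√226 = [15; 30, …], period ℓ=1 (odd) → k=1
step 0: (15, 1)  from 15·(1,0) + (0,1)
step 1: (451, 30)  from 30·(15,1) + (1,0)
→ (451, 30).  Check: 451²=203401, 226·30²=203400, difference 1.

451 30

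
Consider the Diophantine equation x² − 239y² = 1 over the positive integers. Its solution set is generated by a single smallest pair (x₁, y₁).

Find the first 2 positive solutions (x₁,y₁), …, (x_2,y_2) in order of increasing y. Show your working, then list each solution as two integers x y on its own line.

√239 → a₀=15, period (2,5,1,2,4,15,4,2,1,5,2,30); ℓ=12 even so k=11
i=0: a=15 ⇒ p=15, q=1
i=1: a=2 ⇒ p=31, q=2
…
i=4: a=2 ⇒ p=572, q=37
…
i=6: a=15 ⇒ p=37907, q=2452
…
i=9: a=1 ⇒ p=500258, q=32359
i=10: a=5 ⇒ p=2847431, q=184185
i=11: a=2 ⇒ p=6195120, q=400729
fundamental: x₁=6195120, y₁=400729  (since 38379511814400 − 239·160583731441 = 1)
(x_2, y_2) = (6195120·6195120 + 239·400729·400729, 6195120·400729 + 400729·6195120) = (76759023628799, 4965128484960)

6195120 400729
76759023628799 4965128484960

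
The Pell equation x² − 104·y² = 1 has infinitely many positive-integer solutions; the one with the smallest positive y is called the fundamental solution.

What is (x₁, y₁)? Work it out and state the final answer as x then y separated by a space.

√104 → a₀=10, period (5,20); ℓ=2 even so k=1
k=0  a_k=10  p_k/q_k = 10/1
k=1  a_k=5  p_k/q_k = 51/5
→ (51, 5).  Check: 51²=2601, 104·5²=2600, difference 1.

51 5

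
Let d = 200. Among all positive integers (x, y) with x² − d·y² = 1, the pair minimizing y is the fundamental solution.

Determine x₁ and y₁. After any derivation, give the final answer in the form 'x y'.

d=200: √d = [14; 7,28] (ℓ=2, even), read p_1/q_1
step 0: (14, 1)  from 14·(1,0) + (0,1)
step 1: (99, 7)  from 7·(14,1) + (1,0)
→ (99, 7).  Check: 99²=9801, 200·7²=9800, difference 1.

99 7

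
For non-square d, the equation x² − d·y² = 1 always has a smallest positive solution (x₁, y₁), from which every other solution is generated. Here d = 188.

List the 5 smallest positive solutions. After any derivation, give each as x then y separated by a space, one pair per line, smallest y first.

√188 → a₀=13, period (1,2,2,6,2,2,1,26); ℓ=8 even so k=7
i=0: a=13 ⇒ p=13, q=1
i=1: a=1 ⇒ p=14, q=1
…
i=3: a=2 ⇒ p=96, q=7
…
i=5: a=2 ⇒ p=1330, q=97
i=6: a=2 ⇒ p=3277, q=239
i=7: a=1 ⇒ p=4607, q=336
→ (4607, 336).  Check: 4607²=21224449, 188·336²=21224448, difference 1.
k=2:  x_2 = 4607·4607+188·336·336 = 42448897,  y_2 = 4607·336+336·4607 = 3095904
k=3:  x_3 = 4607·42448897+188·336·3095904 = 391124132351,  y_3 = 4607·3095904+336·42448897 = 28525659120
k=4:  x_4 = 4607·391124132351+188·336·28525659120 = 3603817713033217,  y_4 = 4607·28525659120+336·391124132351 = 262835420035776
k=5:  x_5 = 4607·3603817713033217+188·336·262835420035776 = 33205576016763929087,  y_5 = 4607·262835420035776+336·3603817713033217 = 2421765531683980944

4607 336
42448897 3095904
391124132351 28525659120
3603817713033217 262835420035776
33205576016763929087 2421765531683980944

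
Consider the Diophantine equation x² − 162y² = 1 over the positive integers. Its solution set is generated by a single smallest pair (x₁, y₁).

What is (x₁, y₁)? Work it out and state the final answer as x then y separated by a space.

19601 1540

√162 → a₀=12, period (1,2,1,2,12,2,1,2,1,24); ℓ=10 even so k=9
a_0=12:  p_0=12·1+0=12,  q_0=12·0+1=1
…
a_4=2:  p_4=2·51+38=140,  q_4=2·4+3=11
…
a_6=2:  p_6=2·1731+140=3602,  q_6=2·136+11=283
…
a_8=2:  p_8=2·5333+3602=14268,  q_8=2·419+283=1121
a_9=1:  p_9=1·14268+5333=19601,  q_9=1·1121+419=1540
→ (19601, 1540).  Check: 19601²=384199201, 162·1540²=384199200, difference 1.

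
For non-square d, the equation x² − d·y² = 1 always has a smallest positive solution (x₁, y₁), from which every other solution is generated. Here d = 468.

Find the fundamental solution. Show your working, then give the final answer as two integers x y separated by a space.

649 30

√468 → a₀=21, period (1,1,1,2,1,1,1,42); ℓ=8 even so k=7
step 0: (21, 1)  from 21·(1,0) + (0,1)
step 1: (22, 1)  from 1·(21,1) + (1,0)
…
step 4: (173, 8)  from 2·(65,3) + (43,2)
step 5: (238, 11)  from 1·(173,8) + (65,3)
step 6: (411, 19)  from 1·(238,11) + (173,8)
step 7: (649, 30)  from 1·(411,19) + (238,11)
fundamental: x₁=649, y₁=30  (since 421201 − 468·900 = 1)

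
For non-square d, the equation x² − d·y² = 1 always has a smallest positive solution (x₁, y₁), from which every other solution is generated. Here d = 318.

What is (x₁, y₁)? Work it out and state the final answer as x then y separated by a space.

107 6

√318 = [17; 1,4,1,34, …], period ℓ=4 (even) → k=3
step 0: (17, 1)  from 17·(1,0) + (0,1)
step 1: (18, 1)  from 1·(17,1) + (1,0)
step 2: (89, 5)  from 4·(18,1) + (17,1)
step 3: (107, 6)  from 1·(89,5) + (18,1)
→ (107, 6).  Check: 107²=11449, 318·6²=11448, difference 1.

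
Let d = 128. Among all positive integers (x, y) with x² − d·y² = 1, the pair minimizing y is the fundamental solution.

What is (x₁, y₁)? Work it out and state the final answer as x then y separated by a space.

577 51

[11; 3,5,3,22] for √128; ℓ=4 ⇒ convergent index 3
i=0: a=11 ⇒ p=11, q=1
…
i=2: a=5 ⇒ p=181, q=16
i=3: a=3 ⇒ p=577, q=51
→ (577, 51).  Check: 577²=332929, 128·51²=332928, difference 1.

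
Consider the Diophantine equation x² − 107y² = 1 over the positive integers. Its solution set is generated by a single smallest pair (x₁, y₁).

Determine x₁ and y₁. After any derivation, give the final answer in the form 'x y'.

[10; 2,1,9,1,2,20] for √107; ℓ=6 ⇒ convergent index 5
k=0  a_k=10  p_k/q_k = 10/1
k=1  a_k=2  p_k/q_k = 21/2
k=2  a_k=1  p_k/q_k = 31/3
k=3  a_k=9  p_k/q_k = 300/29
k=4  a_k=1  p_k/q_k = 331/32
k=5  a_k=2  p_k/q_k = 962/93
fundamental: x₁=962, y₁=93  (since 925444 − 107·8649 = 1)

962 93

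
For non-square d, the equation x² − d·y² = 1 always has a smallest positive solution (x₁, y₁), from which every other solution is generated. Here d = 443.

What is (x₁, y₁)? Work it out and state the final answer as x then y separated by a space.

√443 → a₀=21, period (21,42); ℓ=2 even so k=1
a_0=21:  p_0=21·1+0=21,  q_0=21·0+1=1
a_1=21:  p_1=21·21+1=442,  q_1=21·1+0=21
→ (442, 21).  Check: 442²=195364, 443·21²=195363, difference 1.

442 21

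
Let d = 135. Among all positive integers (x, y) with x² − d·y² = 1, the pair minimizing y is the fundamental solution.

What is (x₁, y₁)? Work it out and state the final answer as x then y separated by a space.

√135 = [11; 1,1,1,1,1,1,1,22, …], period ℓ=8 (even) → k=7
step 0: (11, 1)  from 11·(1,0) + (0,1)
…
step 3: (35, 3)  from 1·(23,2) + (12,1)
…
step 5: (93, 8)  from 1·(58,5) + (35,3)
step 6: (151, 13)  from 1·(93,8) + (58,5)
step 7: (244, 21)  from 1·(151,13) + (93,8)
fundamental: x₁=244, y₁=21  (since 59536 − 135·441 = 1)

244 21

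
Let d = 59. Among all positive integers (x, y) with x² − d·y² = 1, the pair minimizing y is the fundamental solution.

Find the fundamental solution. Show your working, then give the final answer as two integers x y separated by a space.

530 69

√59 → a₀=7, period (1,2,7,2,1,14); ℓ=6 even so k=5
step 0: (7, 1)  from 7·(1,0) + (0,1)
step 1: (8, 1)  from 1·(7,1) + (1,0)
…
step 3: (169, 22)  from 7·(23,3) + (8,1)
step 4: (361, 47)  from 2·(169,22) + (23,3)
step 5: (530, 69)  from 1·(361,47) + (169,22)
fundamental: x₁=530, y₁=69  (since 280900 − 59·4761 = 1)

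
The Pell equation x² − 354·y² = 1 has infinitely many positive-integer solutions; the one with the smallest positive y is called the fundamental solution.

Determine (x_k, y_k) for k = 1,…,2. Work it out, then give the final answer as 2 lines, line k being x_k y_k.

d=354: √d = [18; 1,4,2,2,18,2,2,4,1,36] (ℓ=10, even), read p_9/q_9
k=0  a_k=18  p_k/q_k = 18/1
k=1  a_k=1  p_k/q_k = 19/1
k=2  a_k=4  p_k/q_k = 94/5
k=3  a_k=2  p_k/q_k = 207/11
k=4  a_k=2  p_k/q_k = 508/27
k=5  a_k=18  p_k/q_k = 9351/497
k=6  a_k=2  p_k/q_k = 19210/1021
k=7  a_k=2  p_k/q_k = 47771/2539
k=8  a_k=4  p_k/q_k = 210294/11177
k=9  a_k=1  p_k/q_k = 258065/13716
→ (258065, 13716).  Check: 258065²=66597544225, 354·13716²=66597544224, difference 1.
(x_2, y_2) = (258065·258065 + 354·13716·13716, 258065·13716 + 13716·258065) = (133195088449, 7079239080)

258065 13716
133195088449 7079239080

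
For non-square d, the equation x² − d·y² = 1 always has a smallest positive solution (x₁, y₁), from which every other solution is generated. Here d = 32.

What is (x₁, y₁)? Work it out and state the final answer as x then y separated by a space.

d=32: √d = [5; 1,1,1,10] (ℓ=4, even), read p_3/q_3
step 0: (5, 1)  from 5·(1,0) + (0,1)
…
step 2: (11, 2)  from 1·(6,1) + (5,1)
step 3: (17, 3)  from 1·(11,2) + (6,1)
fundamental: x₁=17, y₁=3  (since 289 − 32·9 = 1)

17 3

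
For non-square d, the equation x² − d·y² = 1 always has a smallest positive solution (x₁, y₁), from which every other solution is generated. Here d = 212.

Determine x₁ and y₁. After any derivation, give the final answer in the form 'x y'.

66249 4550

√212 → a₀=14, period (1,1,3,1,1,…,1,1,28); ℓ=14 even so k=13
step 0: (14, 1)  from 14·(1,0) + (0,1)
…
step 12: (37114, 2549)  from 1·(29135,2001) + (7979,548)
step 13: (66249, 4550)  from 1·(37114,2549) + (29135,2001)
(x₁, y₁) = (66249, 4550);  66249² − 212·4550² = 1 ✓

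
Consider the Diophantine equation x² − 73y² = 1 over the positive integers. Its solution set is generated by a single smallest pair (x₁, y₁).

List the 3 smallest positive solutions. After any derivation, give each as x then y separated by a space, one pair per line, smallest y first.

2281249 267000
10408194000001 1218186966000
47487364308614281249 5557975596000801000

[8; 1,1,5,5,1,1,16] for √73; ℓ=7 ⇒ convergent index 13
i=0: a=8 ⇒ p=8, q=1
…
i=4: a=5 ⇒ p=487, q=57
i=5: a=1 ⇒ p=581, q=68
…
i=8: a=1 ⇒ p=18737, q=2193
…
i=11: a=5 ⇒ p=1040241, q=121751
i=12: a=1 ⇒ p=1241008, q=145249
i=13: a=1 ⇒ p=2281249, q=267000
→ (2281249, 267000).  Check: 2281249²=5204097000001, 73·267000²=5204097000000, difference 1.
(x_2, y_2) = (2281249·2281249 + 73·267000·267000, 2281249·267000 + 267000·2281249) = (10408194000001, 1218186966000)
(x_3, y_3) = (2281249·10408194000001 + 73·267000·1218186966000, 2281249·1218186966000 + 267000·10408194000001) = (47487364308614281249, 5557975596000801000)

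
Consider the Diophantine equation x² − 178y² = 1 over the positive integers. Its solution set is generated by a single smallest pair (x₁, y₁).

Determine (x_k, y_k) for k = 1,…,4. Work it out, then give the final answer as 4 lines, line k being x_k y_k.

[13; 2,1,12,1,2,26] for √178; ℓ=6 ⇒ convergent index 5
step 0: (13, 1)  from 13·(1,0) + (0,1)
…
step 2: (40, 3)  from 1·(27,2) + (13,1)
…
step 4: (547, 41)  from 1·(507,38) + (40,3)
step 5: (1601, 120)  from 2·(547,41) + (507,38)
→ (1601, 120).  Check: 1601²=2563201, 178·120²=2563200, difference 1.
n=2: (1601,120)∘(1601,120) = (1601·1601+178·120·120, 1601·120+120·1601) = (5126401,384240)
n=3: (5126401,384240)∘(1601,120) = (1601·5126401+178·120·384240, 1601·384240+120·5126401) = (16414734401,1230336360)
n=4: (16414734401,1230336360)∘(1601,120) = (1601·16414734401+178·120·1230336360, 1601·1230336360+120·16414734401) = (52559974425601,3939536640480)

1601 120
5126401 384240
16414734401 1230336360
52559974425601 3939536640480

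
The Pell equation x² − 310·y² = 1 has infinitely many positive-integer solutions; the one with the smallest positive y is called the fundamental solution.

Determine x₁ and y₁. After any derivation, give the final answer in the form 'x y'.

√310 → a₀=17, period (1,1,1,1,5,…,1,1,34); ℓ=16 even so k=15
i=0: a=17 ⇒ p=17, q=1
…
i=3: a=1 ⇒ p=53, q=3
i=4: a=1 ⇒ p=88, q=5
i=5: a=5 ⇒ p=493, q=28
i=6: a=3 ⇒ p=1567, q=89
i=7: a=1 ⇒ p=2060, q=117
…
i=11: a=5 ⇒ p=152387, q=8655
i=12: a=1 ⇒ p=181315, q=10298
i=13: a=1 ⇒ p=333702, q=18953
i=14: a=1 ⇒ p=515017, q=29251
i=15: a=1 ⇒ p=848719, q=48204
(x₁, y₁) = (848719, 48204);  848719² − 310·48204² = 1 ✓

848719 48204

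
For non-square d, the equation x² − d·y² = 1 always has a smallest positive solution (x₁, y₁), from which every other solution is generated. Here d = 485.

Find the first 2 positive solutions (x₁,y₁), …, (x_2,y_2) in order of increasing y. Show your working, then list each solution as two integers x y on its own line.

[22; 44] for √485; ℓ=1 ⇒ convergent index 1
k=0  a_k=22  p_k/q_k = 22/1
k=1  a_k=44  p_k/q_k = 969/44
fundamental: x₁=969, y₁=44  (since 938961 − 485·1936 = 1)
(969+44√485)^2 = 1877921 + 85272√485

969 44
1877921 85272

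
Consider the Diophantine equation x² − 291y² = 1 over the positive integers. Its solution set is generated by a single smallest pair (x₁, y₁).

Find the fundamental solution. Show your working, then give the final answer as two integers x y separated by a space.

√291 = [17; 17,34, …], period ℓ=2 (even) → k=1
i=0: a=17 ⇒ p=17, q=1
i=1: a=17 ⇒ p=290, q=17
→ (290, 17).  Check: 290²=84100, 291·17²=84099, difference 1.

290 17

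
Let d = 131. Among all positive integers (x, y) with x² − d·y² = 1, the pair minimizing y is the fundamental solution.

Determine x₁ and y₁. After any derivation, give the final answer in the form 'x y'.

10610 927

[11; 2,4,11,4,2,22] for √131; ℓ=6 ⇒ convergent index 5
i=0: a=11 ⇒ p=11, q=1
i=1: a=2 ⇒ p=23, q=2
…
i=3: a=11 ⇒ p=1156, q=101
i=4: a=4 ⇒ p=4727, q=413
i=5: a=2 ⇒ p=10610, q=927
→ (10610, 927).  Check: 10610²=112572100, 131·927²=112572099, difference 1.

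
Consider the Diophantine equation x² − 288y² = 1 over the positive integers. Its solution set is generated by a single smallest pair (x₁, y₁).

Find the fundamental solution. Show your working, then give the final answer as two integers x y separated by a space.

17 1

[16; 1,32] for √288; ℓ=2 ⇒ convergent index 1
a_0=16:  p_0=16·1+0=16,  q_0=16·0+1=1
a_1=1:  p_1=1·16+1=17,  q_1=1·1+0=1
fundamental: x₁=17, y₁=1  (since 289 − 288·1 = 1)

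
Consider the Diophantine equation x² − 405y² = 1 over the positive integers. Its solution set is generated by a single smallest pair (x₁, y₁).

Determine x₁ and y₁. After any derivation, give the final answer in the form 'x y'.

[20; 8,40] for √405; ℓ=2 ⇒ convergent index 1
a_0=20:  p_0=20·1+0=20,  q_0=20·0+1=1
a_1=8:  p_1=8·20+1=161,  q_1=8·1+0=8
(x₁, y₁) = (161, 8);  161² − 405·8² = 1 ✓

161 8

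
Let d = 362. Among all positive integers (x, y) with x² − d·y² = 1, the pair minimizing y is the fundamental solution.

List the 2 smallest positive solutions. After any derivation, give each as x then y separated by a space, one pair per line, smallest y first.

d=362: √d = [19; 38] (ℓ=1, odd), read p_1/q_1
k=0  a_k=19  p_k/q_k = 19/1
k=1  a_k=38  p_k/q_k = 723/38
(x₁, y₁) = (723, 38);  723² − 362·38² = 1 ✓
k=2:  x_2 = 723·723+362·38·38 = 1045457,  y_2 = 723·38+38·723 = 54948

723 38
1045457 54948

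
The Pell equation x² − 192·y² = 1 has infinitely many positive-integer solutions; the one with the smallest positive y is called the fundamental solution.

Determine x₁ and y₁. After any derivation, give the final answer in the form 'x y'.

√192 → a₀=13, period (1,5,1,26); ℓ=4 even so k=3
step 0: (13, 1)  from 13·(1,0) + (0,1)
…
step 2: (83, 6)  from 5·(14,1) + (13,1)
step 3: (97, 7)  from 1·(83,6) + (14,1)
fundamental: x₁=97, y₁=7  (since 9409 − 192·49 = 1)

97 7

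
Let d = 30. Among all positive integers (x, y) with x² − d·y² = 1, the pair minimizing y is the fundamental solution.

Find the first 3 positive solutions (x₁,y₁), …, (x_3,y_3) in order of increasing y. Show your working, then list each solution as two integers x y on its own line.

11 2
241 44
5291 966

[5; 2,10] for √30; ℓ=2 ⇒ convergent index 1
i=0: a=5 ⇒ p=5, q=1
i=1: a=2 ⇒ p=11, q=2
(x₁, y₁) = (11, 2);  11² − 30·2² = 1 ✓
n=2: (11,2)∘(11,2) = (11·11+30·2·2, 11·2+2·11) = (241,44)
n=3: (241,44)∘(11,2) = (11·241+30·2·44, 11·44+2·241) = (5291,966)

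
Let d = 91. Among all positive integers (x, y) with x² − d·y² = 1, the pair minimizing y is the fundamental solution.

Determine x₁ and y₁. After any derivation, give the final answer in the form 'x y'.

1574 165

√91 → a₀=9, period (1,1,5,1,5,1,1,18); ℓ=8 even so k=7
a_0=9:  p_0=9·1+0=9,  q_0=9·0+1=1
a_1=1:  p_1=1·9+1=10,  q_1=1·1+0=1
a_2=1:  p_2=1·10+9=19,  q_2=1·1+1=2
a_3=5:  p_3=5·19+10=105,  q_3=5·2+1=11
a_4=1:  p_4=1·105+19=124,  q_4=1·11+2=13
a_5=5:  p_5=5·124+105=725,  q_5=5·13+11=76
a_6=1:  p_6=1·725+124=849,  q_6=1·76+13=89
a_7=1:  p_7=1·849+725=1574,  q_7=1·89+76=165
(x₁, y₁) = (1574, 165);  1574² − 91·165² = 1 ✓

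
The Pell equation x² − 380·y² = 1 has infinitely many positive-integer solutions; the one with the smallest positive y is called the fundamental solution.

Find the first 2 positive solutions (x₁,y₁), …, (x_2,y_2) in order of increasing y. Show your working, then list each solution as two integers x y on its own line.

39 2
3041 156

√380 → a₀=19, period (2,38); ℓ=2 even so k=1
a_0=19:  p_0=19·1+0=19,  q_0=19·0+1=1
a_1=2:  p_1=2·19+1=39,  q_1=2·1+0=2
fundamental: x₁=39, y₁=2  (since 1521 − 380·4 = 1)
(39+2√380)^2 = 3041 + 156√380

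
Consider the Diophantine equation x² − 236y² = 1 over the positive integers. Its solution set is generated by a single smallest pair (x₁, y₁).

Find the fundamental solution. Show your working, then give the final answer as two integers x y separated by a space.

561799 36570

[15; 2,1,3,5,1,6,1,5,3,1,2,30] for √236; ℓ=12 ⇒ convergent index 11
step 0: (15, 1)  from 15·(1,0) + (0,1)
…
step 2: (46, 3)  from 1·(31,2) + (15,1)
step 3: (169, 11)  from 3·(46,3) + (31,2)
step 4: (891, 58)  from 5·(169,11) + (46,3)
step 5: (1060, 69)  from 1·(891,58) + (169,11)
step 6: (7251, 472)  from 6·(1060,69) + (891,58)
step 7: (8311, 541)  from 1·(7251,472) + (1060,69)
…
step 9: (154729, 10072)  from 3·(48806,3177) + (8311,541)
step 10: (203535, 13249)  from 1·(154729,10072) + (48806,3177)
step 11: (561799, 36570)  from 2·(203535,13249) + (154729,10072)
→ (561799, 36570).  Check: 561799²=315618116401, 236·36570²=315618116400, difference 1.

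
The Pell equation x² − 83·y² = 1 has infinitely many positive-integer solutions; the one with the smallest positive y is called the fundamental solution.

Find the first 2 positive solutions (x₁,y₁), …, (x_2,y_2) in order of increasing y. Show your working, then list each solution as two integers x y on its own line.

√83 = [9; 9,18, …], period ℓ=2 (even) → k=1
k=0  a_k=9  p_k/q_k = 9/1
k=1  a_k=9  p_k/q_k = 82/9
fundamental: x₁=82, y₁=9  (since 6724 − 83·81 = 1)
n=2: (82,9)∘(82,9) = (82·82+83·9·9, 82·9+9·82) = (13447,1476)

82 9
13447 1476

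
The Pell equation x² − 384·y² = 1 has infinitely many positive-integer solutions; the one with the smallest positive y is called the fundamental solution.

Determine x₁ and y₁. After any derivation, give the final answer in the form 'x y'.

4801 245

d=384: √d = [19; 1,1,2,9,2,1,1,38] (ℓ=8, even), read p_7/q_7
k=0  a_k=19  p_k/q_k = 19/1
k=1  a_k=1  p_k/q_k = 20/1
…
k=3  a_k=2  p_k/q_k = 98/5
…
k=6  a_k=1  p_k/q_k = 2861/146
k=7  a_k=1  p_k/q_k = 4801/245
(x₁, y₁) = (4801, 245);  4801² − 384·245² = 1 ✓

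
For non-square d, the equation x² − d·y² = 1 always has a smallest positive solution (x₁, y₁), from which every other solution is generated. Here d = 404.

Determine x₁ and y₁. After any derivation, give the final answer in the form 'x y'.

√404 → a₀=20, period (10,40); ℓ=2 even so k=1
a_0=20:  p_0=20·1+0=20,  q_0=20·0+1=1
a_1=10:  p_1=10·20+1=201,  q_1=10·1+0=10
(x₁, y₁) = (201, 10);  201² − 404·10² = 1 ✓

201 10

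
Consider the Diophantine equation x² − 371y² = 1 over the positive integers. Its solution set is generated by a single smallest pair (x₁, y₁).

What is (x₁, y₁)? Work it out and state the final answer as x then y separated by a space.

d=371: √d = [19; 3,1,4,1,3,38] (ℓ=6, even), read p_5/q_5
step 0: (19, 1)  from 19·(1,0) + (0,1)
step 1: (58, 3)  from 3·(19,1) + (1,0)
step 2: (77, 4)  from 1·(58,3) + (19,1)
…
step 4: (443, 23)  from 1·(366,19) + (77,4)
step 5: (1695, 88)  from 3·(443,23) + (366,19)
fundamental: x₁=1695, y₁=88  (since 2873025 − 371·7744 = 1)

1695 88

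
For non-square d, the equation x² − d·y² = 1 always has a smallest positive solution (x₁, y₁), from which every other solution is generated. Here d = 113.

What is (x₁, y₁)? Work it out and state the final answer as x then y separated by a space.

√113 = [10; 1,1,1,2,2,1,1,1,20, …], period ℓ=9 (odd) → k=17
k=0  a_k=10  p_k/q_k = 10/1
k=1  a_k=1  p_k/q_k = 11/1
…
k=3  a_k=1  p_k/q_k = 32/3
k=4  a_k=2  p_k/q_k = 85/8
…
k=6  a_k=1  p_k/q_k = 287/27
k=7  a_k=1  p_k/q_k = 489/46
k=8  a_k=1  p_k/q_k = 776/73
k=9  a_k=20  p_k/q_k = 16009/1506
…
k=11  a_k=1  p_k/q_k = 32794/3085
…
k=13  a_k=2  p_k/q_k = 131952/12413
k=14  a_k=2  p_k/q_k = 313483/29490
…
k=16  a_k=1  p_k/q_k = 758918/71393
k=17  a_k=1  p_k/q_k = 1204353/113296
fundamental: x₁=1204353, y₁=113296  (since 1450466148609 − 113·12835983616 = 1)

1204353 113296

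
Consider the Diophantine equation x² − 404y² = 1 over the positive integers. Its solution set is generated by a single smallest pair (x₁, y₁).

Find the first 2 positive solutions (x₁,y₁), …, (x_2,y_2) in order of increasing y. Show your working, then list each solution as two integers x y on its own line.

√404 → a₀=20, period (10,40); ℓ=2 even so k=1
a_0=20:  p_0=20·1+0=20,  q_0=20·0+1=1
a_1=10:  p_1=10·20+1=201,  q_1=10·1+0=10
→ (201, 10).  Check: 201²=40401, 404·10²=40400, difference 1.
(201+10√404)^2 = 80801 + 4020√404

201 10
80801 4020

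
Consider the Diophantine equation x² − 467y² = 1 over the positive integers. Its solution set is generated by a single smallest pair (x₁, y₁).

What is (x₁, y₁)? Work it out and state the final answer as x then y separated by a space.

√467 = [21; 1,1,1,1,3,…,1,1,42, …], period ℓ=14 (even) → k=13
i=0: a=21 ⇒ p=21, q=1
…
i=2: a=1 ⇒ p=43, q=2
i=3: a=1 ⇒ p=65, q=3
i=4: a=1 ⇒ p=108, q=5
i=5: a=3 ⇒ p=389, q=18
i=6: a=3 ⇒ p=1275, q=59
…
i=8: a=3 ⇒ p=82767, q=3830
i=9: a=3 ⇒ p=275465, q=12747
i=10: a=1 ⇒ p=358232, q=16577
i=11: a=1 ⇒ p=633697, q=29324
i=12: a=1 ⇒ p=991929, q=45901
i=13: a=1 ⇒ p=1625626, q=75225
(x₁, y₁) = (1625626, 75225);  1625626² − 467·75225² = 1 ✓

1625626 75225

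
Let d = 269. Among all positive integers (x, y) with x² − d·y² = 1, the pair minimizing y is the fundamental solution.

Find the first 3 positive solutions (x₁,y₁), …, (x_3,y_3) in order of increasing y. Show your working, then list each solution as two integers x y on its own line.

13449 820
361751201 22056360
9730383791049 593271970460

[16; 2,2,32] for √269; ℓ=3 ⇒ convergent index 5
k=0  a_k=16  p_k/q_k = 16/1
…
k=2  a_k=2  p_k/q_k = 82/5
k=3  a_k=32  p_k/q_k = 2657/162
k=4  a_k=2  p_k/q_k = 5396/329
k=5  a_k=2  p_k/q_k = 13449/820
(x₁, y₁) = (13449, 820);  13449² − 269·820² = 1 ✓
(13449+820√269)^2 = 361751201 + 22056360√269
(13449+820√269)^3 = 9730383791049 + 593271970460√269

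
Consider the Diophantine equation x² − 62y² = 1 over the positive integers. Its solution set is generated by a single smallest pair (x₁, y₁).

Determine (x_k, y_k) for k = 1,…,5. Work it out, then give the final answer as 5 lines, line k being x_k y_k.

63 8
7937 1008
999999 127000
125991937 16000992
15873984063 2015997992

d=62: √d = [7; 1,6,1,14] (ℓ=4, even), read p_3/q_3
step 0: (7, 1)  from 7·(1,0) + (0,1)
step 1: (8, 1)  from 1·(7,1) + (1,0)
step 2: (55, 7)  from 6·(8,1) + (7,1)
step 3: (63, 8)  from 1·(55,7) + (8,1)
fundamental: x₁=63, y₁=8  (since 3969 − 62·64 = 1)
k=2:  x_2 = 63·63+62·8·8 = 7937,  y_2 = 63·8+8·63 = 1008
k=3:  x_3 = 63·7937+62·8·1008 = 999999,  y_3 = 63·1008+8·7937 = 127000
k=4:  x_4 = 63·999999+62·8·127000 = 125991937,  y_4 = 63·127000+8·999999 = 16000992
k=5:  x_5 = 63·125991937+62·8·16000992 = 15873984063,  y_5 = 63·16000992+8·125991937 = 2015997992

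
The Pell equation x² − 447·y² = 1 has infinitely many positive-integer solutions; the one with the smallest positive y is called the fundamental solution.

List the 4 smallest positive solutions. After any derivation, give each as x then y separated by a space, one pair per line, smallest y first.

148 7
43807 2072
12966724 613305
3838106497 181536208

√447 = [21; 7,42, …], period ℓ=2 (even) → k=1
i=0: a=21 ⇒ p=21, q=1
i=1: a=7 ⇒ p=148, q=7
→ (148, 7).  Check: 148²=21904, 447·7²=21903, difference 1.
(148+7√447)^2 = 43807 + 2072√447
(148+7√447)^3 = 12966724 + 613305√447
(148+7√447)^4 = 3838106497 + 181536208√447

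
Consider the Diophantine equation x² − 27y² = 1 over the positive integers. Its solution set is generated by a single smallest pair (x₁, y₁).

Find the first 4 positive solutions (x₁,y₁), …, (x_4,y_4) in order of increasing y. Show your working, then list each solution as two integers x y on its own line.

26 5
1351 260
70226 13515
3650401 702520

d=27: √d = [5; 5,10] (ℓ=2, even), read p_1/q_1
step 0: (5, 1)  from 5·(1,0) + (0,1)
step 1: (26, 5)  from 5·(5,1) + (1,0)
→ (26, 5).  Check: 26²=676, 27·5²=675, difference 1.
k=2:  x_2 = 26·26+27·5·5 = 1351,  y_2 = 26·5+5·26 = 260
k=3:  x_3 = 26·1351+27·5·260 = 70226,  y_3 = 26·260+5·1351 = 13515
k=4:  x_4 = 26·70226+27·5·13515 = 3650401,  y_4 = 26·13515+5·70226 = 702520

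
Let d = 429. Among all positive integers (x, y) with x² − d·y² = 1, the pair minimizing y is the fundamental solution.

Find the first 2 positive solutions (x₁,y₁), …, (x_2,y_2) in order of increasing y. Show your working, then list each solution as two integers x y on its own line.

1524095 73584
4645731138049 224298012960

√429 = [20; 1,2,2,9,1,12,1,9,2,2,1,40, …], period ℓ=12 (even) → k=11
step 0: (20, 1)  from 20·(1,0) + (0,1)
step 1: (21, 1)  from 1·(20,1) + (1,0)
…
step 5: (1512, 73)  from 1·(1367,66) + (145,7)
step 6: (19511, 942)  from 12·(1512,73) + (1367,66)
step 7: (21023, 1015)  from 1·(19511,942) + (1512,73)
step 8: (208718, 10077)  from 9·(21023,1015) + (19511,942)
…
step 10: (1085636, 52415)  from 2·(438459,21169) + (208718,10077)
step 11: (1524095, 73584)  from 1·(1085636,52415) + (438459,21169)
→ (1524095, 73584).  Check: 1524095²=2322865569025, 429·73584²=2322865569024, difference 1.
k=2:  x_2 = 1524095·1524095+429·73584·73584 = 4645731138049,  y_2 = 1524095·73584+73584·1524095 = 224298012960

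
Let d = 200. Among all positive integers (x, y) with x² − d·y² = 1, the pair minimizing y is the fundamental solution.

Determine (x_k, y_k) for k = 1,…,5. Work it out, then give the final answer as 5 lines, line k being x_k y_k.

[14; 7,28] for √200; ℓ=2 ⇒ convergent index 1
step 0: (14, 1)  from 14·(1,0) + (0,1)
step 1: (99, 7)  from 7·(14,1) + (1,0)
→ (99, 7).  Check: 99²=9801, 200·7²=9800, difference 1.
(x_2, y_2) = (99·99 + 200·7·7, 99·7 + 7·99) = (19601, 1386)
(x_3, y_3) = (99·19601 + 200·7·1386, 99·1386 + 7·19601) = (3880899, 274421)
(x_4, y_4) = (99·3880899 + 200·7·274421, 99·274421 + 7·3880899) = (768398401, 54333972)
(x_5, y_5) = (99·768398401 + 200·7·54333972, 99·54333972 + 7·768398401) = (152139002499, 10757852035)

99 7
19601 1386
3880899 274421
768398401 54333972
152139002499 10757852035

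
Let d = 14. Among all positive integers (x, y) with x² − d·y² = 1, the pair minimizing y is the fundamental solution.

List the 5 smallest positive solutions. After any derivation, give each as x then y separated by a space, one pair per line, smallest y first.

√14 = [3; 1,2,1,6, …], period ℓ=4 (even) → k=3
i=0: a=3 ⇒ p=3, q=1
i=1: a=1 ⇒ p=4, q=1
i=2: a=2 ⇒ p=11, q=3
i=3: a=1 ⇒ p=15, q=4
fundamental: x₁=15, y₁=4  (since 225 − 14·16 = 1)
n=2: (15,4)∘(15,4) = (15·15+14·4·4, 15·4+4·15) = (449,120)
n=3: (449,120)∘(15,4) = (15·449+14·4·120, 15·120+4·449) = (13455,3596)
n=4: (13455,3596)∘(15,4) = (15·13455+14·4·3596, 15·3596+4·13455) = (403201,107760)
n=5: (403201,107760)∘(15,4) = (15·403201+14·4·107760, 15·107760+4·403201) = (12082575,3229204)

15 4
449 120
13455 3596
403201 107760
12082575 3229204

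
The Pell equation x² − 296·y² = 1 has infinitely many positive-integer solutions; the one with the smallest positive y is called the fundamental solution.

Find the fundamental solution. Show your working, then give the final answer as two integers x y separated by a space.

[17; 4,1,7,1,4,34] for √296; ℓ=6 ⇒ convergent index 5
k=0  a_k=17  p_k/q_k = 17/1
k=1  a_k=4  p_k/q_k = 69/4
k=2  a_k=1  p_k/q_k = 86/5
…
k=4  a_k=1  p_k/q_k = 757/44
k=5  a_k=4  p_k/q_k = 3699/215
→ (3699, 215).  Check: 3699²=13682601, 296·215²=13682600, difference 1.

3699 215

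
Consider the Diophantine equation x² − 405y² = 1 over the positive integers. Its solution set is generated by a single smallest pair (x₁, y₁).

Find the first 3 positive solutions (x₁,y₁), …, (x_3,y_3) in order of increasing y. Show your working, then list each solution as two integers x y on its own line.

161 8
51841 2576
16692641 829464

[20; 8,40] for √405; ℓ=2 ⇒ convergent index 1
step 0: (20, 1)  from 20·(1,0) + (0,1)
step 1: (161, 8)  from 8·(20,1) + (1,0)
fundamental: x₁=161, y₁=8  (since 25921 − 405·64 = 1)
n=2: (161,8)∘(161,8) = (161·161+405·8·8, 161·8+8·161) = (51841,2576)
n=3: (51841,2576)∘(161,8) = (161·51841+405·8·2576, 161·2576+8·51841) = (16692641,829464)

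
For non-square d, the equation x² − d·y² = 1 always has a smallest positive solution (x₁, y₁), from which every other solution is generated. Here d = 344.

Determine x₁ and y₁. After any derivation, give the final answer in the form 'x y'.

[18; 1,1,4,1,3,1,4,1,1,36] for √344; ℓ=10 ⇒ convergent index 9
step 0: (18, 1)  from 18·(1,0) + (0,1)
step 1: (19, 1)  from 1·(18,1) + (1,0)
step 2: (37, 2)  from 1·(19,1) + (18,1)
…
step 4: (204, 11)  from 1·(167,9) + (37,2)
step 5: (779, 42)  from 3·(204,11) + (167,9)
step 6: (983, 53)  from 1·(779,42) + (204,11)
step 7: (4711, 254)  from 4·(983,53) + (779,42)
step 8: (5694, 307)  from 1·(4711,254) + (983,53)
step 9: (10405, 561)  from 1·(5694,307) + (4711,254)
fundamental: x₁=10405, y₁=561  (since 108264025 − 344·314721 = 1)

10405 561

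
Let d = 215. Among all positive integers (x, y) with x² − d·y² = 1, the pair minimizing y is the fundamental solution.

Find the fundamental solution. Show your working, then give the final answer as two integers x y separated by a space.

√215 = [14; 1,1,1,28, …], period ℓ=4 (even) → k=3
i=0: a=14 ⇒ p=14, q=1
i=1: a=1 ⇒ p=15, q=1
i=2: a=1 ⇒ p=29, q=2
i=3: a=1 ⇒ p=44, q=3
fundamental: x₁=44, y₁=3  (since 1936 − 215·9 = 1)

44 3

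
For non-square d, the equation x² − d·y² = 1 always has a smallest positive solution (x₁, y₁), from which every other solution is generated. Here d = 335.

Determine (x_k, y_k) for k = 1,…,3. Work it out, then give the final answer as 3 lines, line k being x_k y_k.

√335 → a₀=18, period (3,3,3,36); ℓ=4 even so k=3
a_0=18:  p_0=18·1+0=18,  q_0=18·0+1=1
a_1=3:  p_1=3·18+1=55,  q_1=3·1+0=3
a_2=3:  p_2=3·55+18=183,  q_2=3·3+1=10
a_3=3:  p_3=3·183+55=604,  q_3=3·10+3=33
fundamental: x₁=604, y₁=33  (since 364816 − 335·1089 = 1)
(x_2, y_2) = (604·604 + 335·33·33, 604·33 + 33·604) = (729631, 39864)
(x_3, y_3) = (604·729631 + 335·33·39864, 604·39864 + 33·729631) = (881393644, 48155679)

604 33
729631 39864
881393644 48155679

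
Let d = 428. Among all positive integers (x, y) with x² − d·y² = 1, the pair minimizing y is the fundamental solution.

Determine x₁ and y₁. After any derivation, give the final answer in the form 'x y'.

1850887 89466

√428 = [20; 1,2,4,1,5,10,5,1,4,2,1,40, …], period ℓ=12 (even) → k=11
i=0: a=20 ⇒ p=20, q=1
…
i=2: a=2 ⇒ p=62, q=3
…
i=4: a=1 ⇒ p=331, q=16
…
i=6: a=10 ⇒ p=19571, q=946
i=7: a=5 ⇒ p=99779, q=4823
i=8: a=1 ⇒ p=119350, q=5769
i=9: a=4 ⇒ p=577179, q=27899
i=10: a=2 ⇒ p=1273708, q=61567
i=11: a=1 ⇒ p=1850887, q=89466
fundamental: x₁=1850887, y₁=89466  (since 3425782686769 − 428·8004165156 = 1)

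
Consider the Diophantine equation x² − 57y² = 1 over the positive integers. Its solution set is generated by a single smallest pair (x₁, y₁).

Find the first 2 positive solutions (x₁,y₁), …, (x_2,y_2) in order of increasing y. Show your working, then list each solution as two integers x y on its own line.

151 20
45601 6040

d=57: √d = [7; 1,1,4,1,1,14] (ℓ=6, even), read p_5/q_5
step 0: (7, 1)  from 7·(1,0) + (0,1)
step 1: (8, 1)  from 1·(7,1) + (1,0)
step 2: (15, 2)  from 1·(8,1) + (7,1)
step 3: (68, 9)  from 4·(15,2) + (8,1)
step 4: (83, 11)  from 1·(68,9) + (15,2)
step 5: (151, 20)  from 1·(83,11) + (68,9)
(x₁, y₁) = (151, 20);  151² − 57·20² = 1 ✓
(151+20√57)^2 = 45601 + 6040√57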